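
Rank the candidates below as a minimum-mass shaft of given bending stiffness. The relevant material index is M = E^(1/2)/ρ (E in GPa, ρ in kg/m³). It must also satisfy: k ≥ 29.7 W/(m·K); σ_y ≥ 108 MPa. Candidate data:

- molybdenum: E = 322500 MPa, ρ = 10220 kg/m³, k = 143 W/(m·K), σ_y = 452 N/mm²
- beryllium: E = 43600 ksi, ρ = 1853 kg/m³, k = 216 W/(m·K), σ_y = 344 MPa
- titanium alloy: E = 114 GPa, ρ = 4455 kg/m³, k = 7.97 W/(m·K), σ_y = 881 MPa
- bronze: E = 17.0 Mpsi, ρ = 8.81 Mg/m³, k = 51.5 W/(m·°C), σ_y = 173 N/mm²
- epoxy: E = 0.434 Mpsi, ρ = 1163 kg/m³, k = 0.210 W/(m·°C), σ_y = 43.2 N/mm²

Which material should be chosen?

beryllium

Screen on constraints: k ≥ 29.7 W/(m·K); σ_y ≥ 108 MPa. Survivors: molybdenum, beryllium, bronze.
Convert each candidate to consistent units, then evaluate M:
  molybdenum: E = 322.5 GPa, ρ = 10220 kg/m³
  beryllium: E = 300.6 GPa, ρ = 1853 kg/m³
  bronze: E = 117.2 GPa, ρ = 8810 kg/m³
  beryllium: M = 9.36×10⁻³
  molybdenum: M = 1.76×10⁻³
  bronze: M = 1.23×10⁻³
Beryllium ranks first.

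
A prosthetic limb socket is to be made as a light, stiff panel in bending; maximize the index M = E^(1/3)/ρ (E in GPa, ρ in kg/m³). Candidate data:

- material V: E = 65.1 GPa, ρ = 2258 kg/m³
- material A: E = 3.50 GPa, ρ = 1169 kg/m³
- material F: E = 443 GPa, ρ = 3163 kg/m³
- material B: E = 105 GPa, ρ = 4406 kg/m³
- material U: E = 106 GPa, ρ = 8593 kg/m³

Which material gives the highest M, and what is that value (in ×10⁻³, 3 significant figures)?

material F, M = 2.41×10⁻³

Per-candidate index values:
  material F: M = 2.41×10⁻³
  material V: M = 1.78×10⁻³
  material A: M = 1.30×10⁻³
  material B: M = 1.07×10⁻³
  material U: M = 0.551×10⁻³
Highest index: material F.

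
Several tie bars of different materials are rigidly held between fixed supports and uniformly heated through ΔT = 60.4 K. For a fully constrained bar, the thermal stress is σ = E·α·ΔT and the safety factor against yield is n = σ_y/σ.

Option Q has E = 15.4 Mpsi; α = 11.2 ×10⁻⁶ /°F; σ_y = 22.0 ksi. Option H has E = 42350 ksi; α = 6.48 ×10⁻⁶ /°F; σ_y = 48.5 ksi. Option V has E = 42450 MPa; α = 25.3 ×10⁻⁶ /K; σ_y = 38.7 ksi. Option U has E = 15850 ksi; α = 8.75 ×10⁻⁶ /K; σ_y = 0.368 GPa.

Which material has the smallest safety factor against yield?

option Q

Converting E to GPa, α to ×10⁻⁶/K, σ_y to MPa, then σ and n for each:
  option Q: E = 106.2, α = 20.2, σ_y = 151.7 → σ = 129 MPa, n = 1.17
  option H: E = 292.0, α = 11.7, σ_y = 334.4 → σ = 206 MPa, n = 1.63
  option V: E = 42.45, α = 25.3, σ_y = 266.8 → σ = 64.9 MPa, n = 4.11
  option U: E = 109.3, α = 8.75, σ_y = 368.0 → σ = 57.8 MPa, n = 6.37
Option Q has the lowest safety factor, n = 1.17.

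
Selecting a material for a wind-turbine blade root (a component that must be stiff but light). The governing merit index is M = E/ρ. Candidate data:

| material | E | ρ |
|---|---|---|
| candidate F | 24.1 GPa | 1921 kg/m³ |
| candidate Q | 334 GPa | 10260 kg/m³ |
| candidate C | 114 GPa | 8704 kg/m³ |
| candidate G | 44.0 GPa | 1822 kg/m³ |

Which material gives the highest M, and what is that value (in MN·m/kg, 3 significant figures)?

candidate Q, M = 32.6 MN·m/kg

Computing M directly (units already consistent):
  candidate Q: M = 32.6 MN·m/kg
  candidate G: M = 24.1 MN·m/kg
  candidate C: M = 13.1 MN·m/kg
  candidate F: M = 12.5 MN·m/kg
Candidate Q has the largest M.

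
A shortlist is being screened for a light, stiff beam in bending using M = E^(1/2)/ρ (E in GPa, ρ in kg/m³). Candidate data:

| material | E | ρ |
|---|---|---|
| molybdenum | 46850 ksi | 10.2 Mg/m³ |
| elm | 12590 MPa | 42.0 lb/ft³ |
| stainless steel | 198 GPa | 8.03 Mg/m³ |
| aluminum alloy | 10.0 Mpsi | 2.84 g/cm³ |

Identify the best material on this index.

In SI units:
  molybdenum: E = 323.0 GPa, ρ = 10200 kg/m³
  elm: E = 12.59 GPa, ρ = 672.8 kg/m³
  stainless steel: E = 198.0 GPa, ρ = 8030 kg/m³
  aluminum alloy: E = 68.95 GPa, ρ = 2840 kg/m³
  elm: M = 5.27×10⁻³
  aluminum alloy: M = 2.92×10⁻³
  molybdenum: M = 1.76×10⁻³
  stainless steel: M = 1.75×10⁻³
Highest index: elm.

elm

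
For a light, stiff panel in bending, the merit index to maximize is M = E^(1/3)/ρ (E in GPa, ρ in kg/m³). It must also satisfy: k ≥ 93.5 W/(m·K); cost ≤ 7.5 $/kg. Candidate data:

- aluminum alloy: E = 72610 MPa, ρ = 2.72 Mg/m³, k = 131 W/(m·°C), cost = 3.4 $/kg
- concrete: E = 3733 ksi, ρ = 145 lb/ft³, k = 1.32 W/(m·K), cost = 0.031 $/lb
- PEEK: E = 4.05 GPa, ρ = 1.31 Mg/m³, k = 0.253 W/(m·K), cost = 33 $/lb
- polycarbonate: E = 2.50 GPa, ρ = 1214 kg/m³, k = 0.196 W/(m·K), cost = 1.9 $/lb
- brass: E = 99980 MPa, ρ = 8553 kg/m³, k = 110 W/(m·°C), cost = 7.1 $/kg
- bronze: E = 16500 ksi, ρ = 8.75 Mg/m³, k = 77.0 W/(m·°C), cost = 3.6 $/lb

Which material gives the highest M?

Screen on constraints: k ≥ 93.5 W/(m·K); cost ≤ 7.5 $/kg. Survivors: aluminum alloy, brass.
After converting to SI:
  aluminum alloy: E = 72.61 GPa, ρ = 2720 kg/m³
  brass: E = 99.98 GPa, ρ = 8553 kg/m³
  aluminum alloy: M = 1.53×10⁻³
  brass: M = 0.543×10⁻³
Aluminum alloy has the largest M.

aluminum alloy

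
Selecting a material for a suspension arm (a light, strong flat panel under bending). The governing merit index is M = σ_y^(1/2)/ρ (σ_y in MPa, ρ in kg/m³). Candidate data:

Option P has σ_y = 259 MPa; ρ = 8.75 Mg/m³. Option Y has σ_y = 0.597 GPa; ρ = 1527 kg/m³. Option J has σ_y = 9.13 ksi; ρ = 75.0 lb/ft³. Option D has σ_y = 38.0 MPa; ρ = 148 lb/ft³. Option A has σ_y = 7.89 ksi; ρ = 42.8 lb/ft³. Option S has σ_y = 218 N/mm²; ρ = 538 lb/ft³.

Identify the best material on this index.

option Y

Putting every candidate on a common basis:
  option P: σ_y = 259.0 MPa, ρ = 8750 kg/m³
  option Y: σ_y = 597.0 MPa, ρ = 1527 kg/m³
  option J: σ_y = 62.95 MPa, ρ = 1201 kg/m³
  option D: σ_y = 38.00 MPa, ρ = 2371 kg/m³
  option A: σ_y = 54.40 MPa, ρ = 685.6 kg/m³
  option S: σ_y = 218.0 MPa, ρ = 8618 kg/m³
  option Y: M = 16.0×10⁻³
  option A: M = 10.8×10⁻³
  option J: M = 6.60×10⁻³
  option D: M = 2.60×10⁻³
  option P: M = 1.84×10⁻³
  option S: M = 1.71×10⁻³
The maximum is for option Y.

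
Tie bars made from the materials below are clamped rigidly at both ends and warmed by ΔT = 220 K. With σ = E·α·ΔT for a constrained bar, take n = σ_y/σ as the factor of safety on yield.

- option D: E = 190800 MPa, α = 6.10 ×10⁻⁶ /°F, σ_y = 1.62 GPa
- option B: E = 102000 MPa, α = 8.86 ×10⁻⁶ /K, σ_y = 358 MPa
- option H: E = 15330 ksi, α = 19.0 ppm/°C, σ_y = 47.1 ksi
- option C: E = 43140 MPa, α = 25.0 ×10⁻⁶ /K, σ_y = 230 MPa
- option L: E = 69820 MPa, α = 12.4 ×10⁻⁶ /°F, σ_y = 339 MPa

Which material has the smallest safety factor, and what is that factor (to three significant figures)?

With everything in SI (GPa, ×10⁻⁶/K, MPa):
  option D: E = 190.8, α = 11.0, σ_y = 1620 → σ = 461 MPa, n = 3.51
  option B: E = 102.0, α = 8.86, σ_y = 358.0 → σ = 199 MPa, n = 1.80
  option H: E = 105.7, α = 19.0, σ_y = 324.7 → σ = 442 MPa, n = 0.735
  option C: E = 43.14, α = 25.0, σ_y = 230.0 → σ = 237 MPa, n = 0.969
  option L: E = 69.82, α = 22.3, σ_y = 339.0 → σ = 343 MPa, n = 0.989
The minimum is option H at n = 0.735.

option H, n = 0.735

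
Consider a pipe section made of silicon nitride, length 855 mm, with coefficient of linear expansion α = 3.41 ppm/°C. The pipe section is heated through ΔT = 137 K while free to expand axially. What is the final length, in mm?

855.40 mm

ΔL = α·L₀·ΔT = 3.41×10⁻⁶ × 855 mm × 137.0 K = 0.399 mm.
L = L₀ + ΔL = 855 + 0.399 = 855.40 mm.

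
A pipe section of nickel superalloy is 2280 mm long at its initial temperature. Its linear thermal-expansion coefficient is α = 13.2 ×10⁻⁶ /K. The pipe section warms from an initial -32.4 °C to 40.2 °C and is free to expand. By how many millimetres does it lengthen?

ΔT = 40.2 − (-32.4) = 72.60 K.
ΔL = α·L₀·ΔT = 13.2×10⁻⁶ × 2280 mm × 72.60 K = 2.18 mm.

2.18 mm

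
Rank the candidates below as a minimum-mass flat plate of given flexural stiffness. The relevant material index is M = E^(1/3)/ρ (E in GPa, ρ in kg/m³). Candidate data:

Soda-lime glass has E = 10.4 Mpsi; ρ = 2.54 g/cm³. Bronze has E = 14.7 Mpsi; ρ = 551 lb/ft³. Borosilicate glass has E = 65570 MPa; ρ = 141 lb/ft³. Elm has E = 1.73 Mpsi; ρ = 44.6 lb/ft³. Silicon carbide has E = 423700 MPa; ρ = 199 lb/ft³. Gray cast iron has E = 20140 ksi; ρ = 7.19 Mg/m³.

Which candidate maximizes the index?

elm

Normalizing units and computing the index:
  soda-lime glass: E = 71.71 GPa, ρ = 2540 kg/m³
  bronze: E = 101.4 GPa, ρ = 8826 kg/m³
  borosilicate glass: E = 65.57 GPa, ρ = 2259 kg/m³
  elm: E = 11.93 GPa, ρ = 714.4 kg/m³
  silicon carbide: E = 423.7 GPa, ρ = 3188 kg/m³
  gray cast iron: E = 138.9 GPa, ρ = 7190 kg/m³
  elm: M = 3.20×10⁻³
  silicon carbide: M = 2.36×10⁻³
  borosilicate glass: M = 1.79×10⁻³
  soda-lime glass: M = 1.64×10⁻³
  gray cast iron: M = 0.720×10⁻³
  bronze: M = 0.528×10⁻³
Highest index: elm.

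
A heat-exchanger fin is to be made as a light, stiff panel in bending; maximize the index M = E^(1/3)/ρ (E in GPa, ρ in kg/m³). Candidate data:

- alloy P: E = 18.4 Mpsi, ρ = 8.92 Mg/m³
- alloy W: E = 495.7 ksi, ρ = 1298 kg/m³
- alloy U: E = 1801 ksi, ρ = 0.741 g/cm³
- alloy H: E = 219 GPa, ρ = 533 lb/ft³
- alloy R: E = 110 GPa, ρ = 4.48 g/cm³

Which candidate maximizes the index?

Normalizing units and computing the index:
  alloy P: E = 126.9 GPa, ρ = 8920 kg/m³
  alloy W: E = 3.418 GPa, ρ = 1298 kg/m³
  alloy U: E = 12.42 GPa, ρ = 741.0 kg/m³
  alloy H: E = 219.0 GPa, ρ = 8538 kg/m³
  alloy R: E = 110.0 GPa, ρ = 4480 kg/m³
  alloy U: M = 3.13×10⁻³
  alloy W: M = 1.16×10⁻³
  alloy R: M = 1.07×10⁻³
  alloy H: M = 0.706×10⁻³
  alloy P: M = 0.563×10⁻³
The maximum is for alloy U.

alloy U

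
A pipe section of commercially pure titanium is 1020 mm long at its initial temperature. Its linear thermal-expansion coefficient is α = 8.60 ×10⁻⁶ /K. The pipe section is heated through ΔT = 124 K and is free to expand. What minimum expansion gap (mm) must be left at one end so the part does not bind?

1.09 mm

ΔL = α·L₀·ΔT = 8.60×10⁻⁶ × 1020 mm × 124.0 K = 1.09 mm.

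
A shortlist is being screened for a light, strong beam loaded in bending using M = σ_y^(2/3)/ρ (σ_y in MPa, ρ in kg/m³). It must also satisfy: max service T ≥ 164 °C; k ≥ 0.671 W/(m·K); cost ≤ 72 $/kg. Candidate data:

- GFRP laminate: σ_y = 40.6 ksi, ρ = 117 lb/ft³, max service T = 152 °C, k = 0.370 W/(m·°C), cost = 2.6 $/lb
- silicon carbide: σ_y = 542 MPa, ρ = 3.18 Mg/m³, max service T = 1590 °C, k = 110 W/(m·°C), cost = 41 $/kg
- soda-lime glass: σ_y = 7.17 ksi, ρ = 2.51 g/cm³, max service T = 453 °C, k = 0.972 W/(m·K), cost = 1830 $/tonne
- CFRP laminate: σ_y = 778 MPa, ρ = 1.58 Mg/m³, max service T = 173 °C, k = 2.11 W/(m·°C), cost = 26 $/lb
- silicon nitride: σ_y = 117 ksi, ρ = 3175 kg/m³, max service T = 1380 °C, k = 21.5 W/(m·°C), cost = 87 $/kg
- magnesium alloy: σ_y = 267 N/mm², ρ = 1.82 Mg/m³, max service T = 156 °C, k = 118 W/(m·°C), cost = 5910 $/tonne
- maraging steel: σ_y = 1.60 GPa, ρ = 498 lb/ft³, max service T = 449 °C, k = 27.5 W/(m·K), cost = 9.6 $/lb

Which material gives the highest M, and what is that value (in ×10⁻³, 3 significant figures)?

Screen on constraints: max service T ≥ 164 °C; k ≥ 0.671 W/(m·K); cost ≤ 72 $/kg. Survivors: silicon carbide, soda-lime glass, CFRP laminate, maraging steel.
After converting to SI:
  silicon carbide: σ_y = 542.0 MPa, ρ = 3180 kg/m³
  soda-lime glass: σ_y = 49.44 MPa, ρ = 2510 kg/m³
  CFRP laminate: σ_y = 778.0 MPa, ρ = 1580 kg/m³
  maraging steel: σ_y = 1600 MPa, ρ = 7977 kg/m³
  CFRP laminate: M = 53.5×10⁻³
  silicon carbide: M = 20.9×10⁻³
  maraging steel: M = 17.1×10⁻³
  soda-lime glass: M = 5.37×10⁻³
The maximum is for CFRP laminate.

CFRP laminate, M = 53.5×10⁻³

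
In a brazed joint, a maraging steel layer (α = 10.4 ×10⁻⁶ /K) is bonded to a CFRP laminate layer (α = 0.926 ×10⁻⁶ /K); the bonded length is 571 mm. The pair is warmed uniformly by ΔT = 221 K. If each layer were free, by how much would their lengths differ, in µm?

Δα = |10.4 − 0.926|×10⁻⁶/K = 9.47×10⁻⁶/K.
ΔL_mismatch = Δα·L·ΔT = 9.47×10⁻⁶ × 571.0 mm × 221.0 K = 1200 µm.

1200 µm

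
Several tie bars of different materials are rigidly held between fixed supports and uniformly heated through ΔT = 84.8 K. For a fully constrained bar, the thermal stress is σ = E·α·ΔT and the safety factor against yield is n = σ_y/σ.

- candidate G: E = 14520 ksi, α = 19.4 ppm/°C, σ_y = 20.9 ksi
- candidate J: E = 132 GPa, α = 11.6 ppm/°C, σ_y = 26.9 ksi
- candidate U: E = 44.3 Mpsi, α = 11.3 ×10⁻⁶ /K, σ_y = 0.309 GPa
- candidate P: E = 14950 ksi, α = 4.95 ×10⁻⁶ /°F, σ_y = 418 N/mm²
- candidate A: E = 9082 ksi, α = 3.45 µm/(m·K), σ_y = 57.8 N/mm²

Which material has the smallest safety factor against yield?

In consistent units (E in GPa, α in ×10⁻⁶/K, σ_y in MPa):
  candidate G: E = 100.1, α = 19.4, σ_y = 144.1 → σ = 165 MPa, n = 0.875
  candidate J: E = 132.0, α = 11.6, σ_y = 185.5 → σ = 130 MPa, n = 1.43
  candidate U: E = 305.4, α = 11.3, σ_y = 309.0 → σ = 293 MPa, n = 1.06
  candidate P: E = 103.1, α = 8.91, σ_y = 418.0 → σ = 77.9 MPa, n = 5.37
  candidate A: E = 62.62, α = 3.45, σ_y = 57.80 → σ = 18.3 MPa, n = 3.16
The minimum is candidate G at n = 0.875.

candidate G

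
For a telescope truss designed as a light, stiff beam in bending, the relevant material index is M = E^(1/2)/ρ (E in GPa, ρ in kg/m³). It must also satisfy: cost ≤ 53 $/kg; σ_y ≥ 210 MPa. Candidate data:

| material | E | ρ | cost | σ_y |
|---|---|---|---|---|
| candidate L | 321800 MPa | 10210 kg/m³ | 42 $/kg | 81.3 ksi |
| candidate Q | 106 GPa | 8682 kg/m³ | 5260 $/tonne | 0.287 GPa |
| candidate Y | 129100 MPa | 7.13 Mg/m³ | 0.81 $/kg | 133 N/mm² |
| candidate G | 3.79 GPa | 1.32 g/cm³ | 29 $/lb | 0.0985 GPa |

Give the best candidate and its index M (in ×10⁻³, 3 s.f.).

candidate L, M = 1.76×10⁻³

Screen on constraints: cost ≤ 53 $/kg; σ_y ≥ 210 MPa. Survivors: candidate L, candidate Q.
Convert each candidate to consistent units, then evaluate M:
  candidate L: E = 321.8 GPa, ρ = 10210 kg/m³
  candidate Q: E = 106.0 GPa, ρ = 8682 kg/m³
  candidate L: M = 1.76×10⁻³
  candidate Q: M = 1.19×10⁻³
Candidate L has the largest M.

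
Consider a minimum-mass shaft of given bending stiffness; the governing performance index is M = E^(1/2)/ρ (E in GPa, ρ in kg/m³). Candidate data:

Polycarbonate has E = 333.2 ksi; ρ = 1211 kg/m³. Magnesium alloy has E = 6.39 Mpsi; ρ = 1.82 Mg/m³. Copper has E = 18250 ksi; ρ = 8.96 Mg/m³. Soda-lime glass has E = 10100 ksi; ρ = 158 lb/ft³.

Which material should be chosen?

In SI units:
  polycarbonate: E = 2.297 GPa, ρ = 1211 kg/m³
  magnesium alloy: E = 44.06 GPa, ρ = 1820 kg/m³
  copper: E = 125.8 GPa, ρ = 8960 kg/m³
  soda-lime glass: E = 69.64 GPa, ρ = 2531 kg/m³
  magnesium alloy: M = 3.65×10⁻³
  soda-lime glass: M = 3.30×10⁻³
  copper: M = 1.25×10⁻³
  polycarbonate: M = 1.25×10⁻³
Magnesium alloy ranks first.

magnesium alloy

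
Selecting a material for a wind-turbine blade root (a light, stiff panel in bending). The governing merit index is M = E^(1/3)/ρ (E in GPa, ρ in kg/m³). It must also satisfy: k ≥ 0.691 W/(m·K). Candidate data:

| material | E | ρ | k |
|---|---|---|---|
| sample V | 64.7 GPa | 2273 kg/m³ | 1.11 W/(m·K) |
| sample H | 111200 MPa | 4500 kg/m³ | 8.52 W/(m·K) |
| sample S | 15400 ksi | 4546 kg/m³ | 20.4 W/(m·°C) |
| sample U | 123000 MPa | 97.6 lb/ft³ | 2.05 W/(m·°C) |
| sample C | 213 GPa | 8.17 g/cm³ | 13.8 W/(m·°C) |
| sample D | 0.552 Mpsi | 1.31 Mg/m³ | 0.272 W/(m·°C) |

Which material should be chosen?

sample U

Screen on constraints: k ≥ 0.691 W/(m·K). Survivors: sample V, sample H, sample S, sample U, sample C.
In SI units:
  sample V: E = 64.70 GPa, ρ = 2273 kg/m³
  sample H: E = 111.2 GPa, ρ = 4500 kg/m³
  sample S: E = 106.2 GPa, ρ = 4546 kg/m³
  sample U: E = 123.0 GPa, ρ = 1563 kg/m³
  sample C: E = 213.0 GPa, ρ = 8170 kg/m³
  sample U: M = 3.18×10⁻³
  sample V: M = 1.77×10⁻³
  sample H: M = 1.07×10⁻³
  sample S: M = 1.04×10⁻³
  sample C: M = 0.731×10⁻³
Highest index: sample U.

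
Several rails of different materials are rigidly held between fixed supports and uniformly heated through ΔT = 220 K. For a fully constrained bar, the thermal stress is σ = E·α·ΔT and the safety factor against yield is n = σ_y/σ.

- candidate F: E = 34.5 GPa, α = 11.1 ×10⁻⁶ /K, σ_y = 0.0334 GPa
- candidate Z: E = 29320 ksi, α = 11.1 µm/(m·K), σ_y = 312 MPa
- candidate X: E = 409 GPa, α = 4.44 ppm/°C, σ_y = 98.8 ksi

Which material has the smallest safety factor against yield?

Converting E to GPa, α to ×10⁻⁶/K, σ_y to MPa, then σ and n for each:
  candidate F: E = 34.50, α = 11.1, σ_y = 33.40 → σ = 84.2 MPa, n = 0.396
  candidate Z: E = 202.2, α = 11.1, σ_y = 312.0 → σ = 494 MPa, n = 0.632
  candidate X: E = 409.0, α = 4.44, σ_y = 681.2 → σ = 400 MPa, n = 1.71
Smallest n: candidate F with n = 0.396.

candidate F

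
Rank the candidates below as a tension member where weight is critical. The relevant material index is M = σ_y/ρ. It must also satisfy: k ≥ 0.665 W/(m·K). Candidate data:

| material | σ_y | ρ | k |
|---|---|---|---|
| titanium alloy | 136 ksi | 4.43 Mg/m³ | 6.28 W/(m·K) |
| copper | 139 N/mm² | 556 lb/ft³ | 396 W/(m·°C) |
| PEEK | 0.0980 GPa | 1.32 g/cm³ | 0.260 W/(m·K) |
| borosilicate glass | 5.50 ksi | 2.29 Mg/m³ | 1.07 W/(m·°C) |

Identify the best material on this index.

Screen on constraints: k ≥ 0.665 W/(m·K). Survivors: titanium alloy, copper, borosilicate glass.
Convert each candidate to consistent units, then evaluate M:
  titanium alloy: σ_y = 937.7 MPa, ρ = 4430 kg/m³
  copper: σ_y = 139.0 MPa, ρ = 8906 kg/m³
  borosilicate glass: σ_y = 37.92 MPa, ρ = 2290 kg/m³
  titanium alloy: M = 212 kN·m/kg
  borosilicate glass: M = 16.6 kN·m/kg
  copper: M = 15.6 kN·m/kg
Titanium alloy has the largest M.

titanium alloy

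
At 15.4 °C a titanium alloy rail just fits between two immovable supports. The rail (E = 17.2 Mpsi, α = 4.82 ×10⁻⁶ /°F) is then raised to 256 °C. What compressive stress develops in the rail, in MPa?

248 MPa

E = 17.2 Mpsi = 118.6 GPa.
α = 4.82×10⁻⁶/°F × 9/5 = 8.68×10⁻⁶/K.
ΔT = 240.6 K. Constrained thermal stress σ = E·α·ΔT = 118.6×10³ MPa × 8.68×10⁻⁶ × 240.6 = 248 MPa (compressive).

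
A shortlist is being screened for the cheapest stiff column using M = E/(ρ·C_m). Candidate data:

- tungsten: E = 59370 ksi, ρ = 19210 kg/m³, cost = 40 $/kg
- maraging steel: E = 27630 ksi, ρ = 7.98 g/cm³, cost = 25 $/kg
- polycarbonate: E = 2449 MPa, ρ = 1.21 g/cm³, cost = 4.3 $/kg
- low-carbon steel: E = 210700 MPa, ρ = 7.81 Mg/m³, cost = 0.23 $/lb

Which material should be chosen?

low-carbon steel

In SI units:
  tungsten: E = 409.3 GPa, ρ = 19210 kg/m³, cost = 40.00 $/kg
  maraging steel: E = 190.5 GPa, ρ = 7980 kg/m³, cost = 25.00 $/kg
  polycarbonate: E = 2.449 GPa, ρ = 1210 kg/m³, cost = 4.300 $/kg
  low-carbon steel: E = 210.7 GPa, ρ = 7810 kg/m³, cost = 0.5071 $/kg
  low-carbon steel: M = 53.2 MN·m per $
  maraging steel: M = 0.955 MN·m per $
  tungsten: M = 0.533 MN·m per $
  polycarbonate: M = 0.471 MN·m per $
The maximum is for low-carbon steel.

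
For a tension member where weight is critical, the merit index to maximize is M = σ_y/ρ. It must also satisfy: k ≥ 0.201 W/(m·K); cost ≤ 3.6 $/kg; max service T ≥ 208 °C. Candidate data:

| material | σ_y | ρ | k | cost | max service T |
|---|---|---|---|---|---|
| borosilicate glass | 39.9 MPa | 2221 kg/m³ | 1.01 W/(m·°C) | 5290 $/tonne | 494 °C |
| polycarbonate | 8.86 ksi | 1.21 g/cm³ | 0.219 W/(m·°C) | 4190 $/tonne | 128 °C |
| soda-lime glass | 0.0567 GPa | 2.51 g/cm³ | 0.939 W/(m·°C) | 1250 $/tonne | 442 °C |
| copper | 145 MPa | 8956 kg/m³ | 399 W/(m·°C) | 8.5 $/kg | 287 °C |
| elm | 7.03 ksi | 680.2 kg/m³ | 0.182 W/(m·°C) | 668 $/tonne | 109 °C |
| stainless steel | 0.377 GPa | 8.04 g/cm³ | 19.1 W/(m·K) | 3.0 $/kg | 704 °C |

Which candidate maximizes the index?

stainless steel

Screen on constraints: k ≥ 0.201 W/(m·K); cost ≤ 3.6 $/kg; max service T ≥ 208 °C. Survivors: soda-lime glass, stainless steel.
In SI units:
  soda-lime glass: σ_y = 56.70 MPa, ρ = 2510 kg/m³
  stainless steel: σ_y = 377.0 MPa, ρ = 8040 kg/m³
  stainless steel: M = 46.9 kN·m/kg
  soda-lime glass: M = 22.6 kN·m/kg
The maximum is for stainless steel.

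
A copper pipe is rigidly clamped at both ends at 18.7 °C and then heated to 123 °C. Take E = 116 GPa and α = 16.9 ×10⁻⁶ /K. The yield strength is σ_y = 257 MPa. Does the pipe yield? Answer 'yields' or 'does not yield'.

does not yield

ΔT = 104.3 K. Constrained thermal stress σ = E·α·ΔT = 116.0×10³ MPa × 16.9×10⁻⁶ × 104.3 = 204 MPa (compressive).
Compare to σ_y = 257 MPa: σ < σ_y, so it does not yield.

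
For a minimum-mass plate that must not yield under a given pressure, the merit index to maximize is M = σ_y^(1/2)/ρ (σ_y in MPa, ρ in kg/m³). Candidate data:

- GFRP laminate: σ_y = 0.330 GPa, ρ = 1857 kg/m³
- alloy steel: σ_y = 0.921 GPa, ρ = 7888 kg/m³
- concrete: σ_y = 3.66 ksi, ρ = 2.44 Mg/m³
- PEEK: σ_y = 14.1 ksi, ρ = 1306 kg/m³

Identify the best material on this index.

In SI units:
  GFRP laminate: σ_y = 330.0 MPa, ρ = 1857 kg/m³
  alloy steel: σ_y = 921.0 MPa, ρ = 7888 kg/m³
  concrete: σ_y = 25.23 MPa, ρ = 2440 kg/m³
  PEEK: σ_y = 97.22 MPa, ρ = 1306 kg/m³
  GFRP laminate: M = 9.78×10⁻³
  PEEK: M = 7.55×10⁻³
  alloy steel: M = 3.85×10⁻³
  concrete: M = 2.06×10⁻³
Highest index: GFRP laminate.

GFRP laminate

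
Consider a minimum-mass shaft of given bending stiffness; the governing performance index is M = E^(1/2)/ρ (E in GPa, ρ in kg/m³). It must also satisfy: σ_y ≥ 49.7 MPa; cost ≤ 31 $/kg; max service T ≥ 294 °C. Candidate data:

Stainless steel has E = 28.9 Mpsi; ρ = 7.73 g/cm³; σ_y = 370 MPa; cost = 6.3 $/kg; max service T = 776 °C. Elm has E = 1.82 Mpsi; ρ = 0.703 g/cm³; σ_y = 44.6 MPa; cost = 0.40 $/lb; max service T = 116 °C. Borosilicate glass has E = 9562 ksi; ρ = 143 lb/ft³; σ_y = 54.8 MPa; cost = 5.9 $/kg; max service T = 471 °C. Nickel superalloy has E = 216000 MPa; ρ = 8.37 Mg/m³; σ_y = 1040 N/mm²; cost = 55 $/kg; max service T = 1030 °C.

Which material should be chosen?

Screen on constraints: σ_y ≥ 49.7 MPa; cost ≤ 31 $/kg; max service T ≥ 294 °C. Survivors: stainless steel, borosilicate glass.
Convert each candidate to consistent units, then evaluate M:
  stainless steel: E = 199.3 GPa, ρ = 7730 kg/m³
  borosilicate glass: E = 65.93 GPa, ρ = 2291 kg/m³
  borosilicate glass: M = 3.54×10⁻³
  stainless steel: M = 1.83×10⁻³
Borosilicate glass has the largest M.

borosilicate glass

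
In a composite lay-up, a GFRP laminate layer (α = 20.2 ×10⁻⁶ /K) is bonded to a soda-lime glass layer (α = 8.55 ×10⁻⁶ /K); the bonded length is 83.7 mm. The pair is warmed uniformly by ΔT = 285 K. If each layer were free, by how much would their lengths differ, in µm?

278 µm

Δα = |20.2 − 8.55|×10⁻⁶/K = 11.6×10⁻⁶/K.
ΔL_mismatch = Δα·L·ΔT = 11.6×10⁻⁶ × 83.7 mm × 285.0 K = 278 µm.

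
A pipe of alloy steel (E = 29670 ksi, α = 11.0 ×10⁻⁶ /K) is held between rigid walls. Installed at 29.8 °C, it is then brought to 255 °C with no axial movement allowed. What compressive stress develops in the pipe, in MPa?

E = 29670 ksi = 204.6 GPa.
ΔT = 225.2 K. Constrained thermal stress σ = E·α·ΔT = 204.6×10³ MPa × 11.0×10⁻⁶ × 225.2 = 507 MPa (compressive).

507 MPa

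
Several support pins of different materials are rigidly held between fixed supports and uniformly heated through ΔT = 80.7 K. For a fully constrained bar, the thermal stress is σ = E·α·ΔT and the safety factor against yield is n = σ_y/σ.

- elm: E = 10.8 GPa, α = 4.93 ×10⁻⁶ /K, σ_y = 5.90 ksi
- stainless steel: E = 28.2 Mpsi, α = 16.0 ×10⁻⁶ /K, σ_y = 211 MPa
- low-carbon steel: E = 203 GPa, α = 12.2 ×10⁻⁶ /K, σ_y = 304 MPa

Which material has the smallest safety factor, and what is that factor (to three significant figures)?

With everything in SI (GPa, ×10⁻⁶/K, MPa):
  elm: E = 10.80, α = 4.93, σ_y = 40.68 → σ = 4.30 MPa, n = 9.47
  stainless steel: E = 194.4, α = 16.0, σ_y = 211.0 → σ = 251 MPa, n = 0.840
  low-carbon steel: E = 203.0, α = 12.2, σ_y = 304.0 → σ = 200 MPa, n = 1.52
The minimum is stainless steel at n = 0.840.

stainless steel, n = 0.840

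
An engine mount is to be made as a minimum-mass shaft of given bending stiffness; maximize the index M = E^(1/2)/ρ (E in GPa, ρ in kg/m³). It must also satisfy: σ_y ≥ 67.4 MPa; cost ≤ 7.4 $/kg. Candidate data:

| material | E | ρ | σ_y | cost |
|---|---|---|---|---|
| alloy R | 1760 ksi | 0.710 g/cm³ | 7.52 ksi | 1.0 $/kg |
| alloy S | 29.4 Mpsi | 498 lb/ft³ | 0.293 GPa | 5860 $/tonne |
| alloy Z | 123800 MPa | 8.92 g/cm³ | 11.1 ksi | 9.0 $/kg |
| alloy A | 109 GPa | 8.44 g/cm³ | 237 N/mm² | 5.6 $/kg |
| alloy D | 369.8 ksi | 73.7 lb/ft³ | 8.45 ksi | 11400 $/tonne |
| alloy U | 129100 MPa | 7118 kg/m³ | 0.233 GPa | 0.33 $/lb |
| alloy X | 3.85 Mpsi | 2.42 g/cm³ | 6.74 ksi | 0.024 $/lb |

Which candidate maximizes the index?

alloy S

Screen on constraints: σ_y ≥ 67.4 MPa; cost ≤ 7.4 $/kg. Survivors: alloy S, alloy A, alloy U.
After converting to SI:
  alloy S: E = 202.7 GPa, ρ = 7977 kg/m³
  alloy A: E = 109.0 GPa, ρ = 8440 kg/m³
  alloy U: E = 129.1 GPa, ρ = 7118 kg/m³
  alloy S: M = 1.78×10⁻³
  alloy U: M = 1.60×10⁻³
  alloy A: M = 1.24×10⁻³
The maximum is for alloy S.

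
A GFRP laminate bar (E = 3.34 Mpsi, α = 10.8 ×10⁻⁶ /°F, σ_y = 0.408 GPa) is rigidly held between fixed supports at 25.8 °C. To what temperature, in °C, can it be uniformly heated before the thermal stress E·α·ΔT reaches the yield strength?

E = 3.34 Mpsi = 23.03 GPa.
α = 10.8×10⁻⁶/°F × 9/5 = 19.4×10⁻⁶/K.
σ_y = 0.408 GPa = 408.0 MPa.
E·α·ΔT = 408.0 MPa ⇒ ΔT = 408.0 / (23.03×10³ × 19.4×10⁻⁶) = 911.4 K.
T = 25.8 + 911.4 = 937.2 °C.

937 °C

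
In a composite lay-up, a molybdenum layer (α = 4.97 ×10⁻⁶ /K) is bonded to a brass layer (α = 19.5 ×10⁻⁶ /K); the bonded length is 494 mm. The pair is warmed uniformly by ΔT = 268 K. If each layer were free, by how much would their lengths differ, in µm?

1920 µm

Δα = |4.97 − 19.5|×10⁻⁶/K = 14.5×10⁻⁶/K.
ΔL_mismatch = Δα·L·ΔT = 14.5×10⁻⁶ × 494.0 mm × 268.0 K = 1920 µm.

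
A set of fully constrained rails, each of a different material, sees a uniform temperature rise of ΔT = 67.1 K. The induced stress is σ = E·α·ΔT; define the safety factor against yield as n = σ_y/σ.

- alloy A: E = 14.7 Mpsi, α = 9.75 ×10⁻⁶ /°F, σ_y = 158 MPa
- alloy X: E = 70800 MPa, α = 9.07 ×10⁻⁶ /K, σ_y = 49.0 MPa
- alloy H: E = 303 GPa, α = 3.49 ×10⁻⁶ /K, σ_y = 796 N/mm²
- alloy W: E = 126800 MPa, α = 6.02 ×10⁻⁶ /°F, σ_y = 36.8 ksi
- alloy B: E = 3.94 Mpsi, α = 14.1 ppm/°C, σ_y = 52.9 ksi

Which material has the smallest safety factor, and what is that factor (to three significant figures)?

alloy X, n = 1.14

Per material, after unit conversion:
  alloy A: E = 101.4, α = 17.6, σ_y = 158.0 → σ = 119 MPa, n = 1.32
  alloy X: E = 70.80, α = 9.07, σ_y = 49.00 → σ = 43.1 MPa, n = 1.14
  alloy H: E = 303.0, α = 3.49, σ_y = 796.0 → σ = 71.0 MPa, n = 11.2
  alloy W: E = 126.8, α = 10.8, σ_y = 253.7 → σ = 92.2 MPa, n = 2.75
  alloy B: E = 27.17, α = 14.1, σ_y = 364.7 → σ = 25.7 MPa, n = 14.2
Alloy X has the lowest safety factor, n = 1.14.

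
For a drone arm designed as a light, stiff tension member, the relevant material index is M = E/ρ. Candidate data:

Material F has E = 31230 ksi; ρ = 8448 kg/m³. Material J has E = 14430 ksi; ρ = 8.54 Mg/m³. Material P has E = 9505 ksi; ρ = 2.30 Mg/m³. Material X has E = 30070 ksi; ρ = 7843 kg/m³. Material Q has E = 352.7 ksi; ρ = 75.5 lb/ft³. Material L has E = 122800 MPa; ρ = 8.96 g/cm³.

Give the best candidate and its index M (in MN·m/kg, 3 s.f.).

In SI units:
  material F: E = 215.3 GPa, ρ = 8448 kg/m³
  material J: E = 99.49 GPa, ρ = 8540 kg/m³
  material P: E = 65.53 GPa, ρ = 2300 kg/m³
  material X: E = 207.3 GPa, ρ = 7843 kg/m³
  material Q: E = 2.432 GPa, ρ = 1209 kg/m³
  material L: E = 122.8 GPa, ρ = 8960 kg/m³
  material P: M = 28.5 MN·m/kg
  material X: M = 26.4 MN·m/kg
  material F: M = 25.5 MN·m/kg
  material L: M = 13.7 MN·m/kg
  material J: M = 11.7 MN·m/kg
  material Q: M = 2.01 MN·m/kg
The maximum is for material P.

material P, M = 28.5 MN·m/kg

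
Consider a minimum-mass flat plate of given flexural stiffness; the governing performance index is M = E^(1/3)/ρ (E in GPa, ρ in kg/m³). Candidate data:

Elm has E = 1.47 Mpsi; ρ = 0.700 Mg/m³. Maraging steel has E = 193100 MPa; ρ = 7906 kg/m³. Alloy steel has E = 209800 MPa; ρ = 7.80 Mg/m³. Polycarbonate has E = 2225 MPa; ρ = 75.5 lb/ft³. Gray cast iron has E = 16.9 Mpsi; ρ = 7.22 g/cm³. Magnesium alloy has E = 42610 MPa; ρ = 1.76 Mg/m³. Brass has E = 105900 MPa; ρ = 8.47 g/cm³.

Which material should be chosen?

Normalizing units and computing the index:
  elm: E = 10.14 GPa, ρ = 700.0 kg/m³
  maraging steel: E = 193.1 GPa, ρ = 7906 kg/m³
  alloy steel: E = 209.8 GPa, ρ = 7800 kg/m³
  polycarbonate: E = 2.225 GPa, ρ = 1209 kg/m³
  gray cast iron: E = 116.5 GPa, ρ = 7220 kg/m³
  magnesium alloy: E = 42.61 GPa, ρ = 1760 kg/m³
  brass: E = 105.9 GPa, ρ = 8470 kg/m³
  elm: M = 3.09×10⁻³
  magnesium alloy: M = 1.98×10⁻³
  polycarbonate: M = 1.08×10⁻³
  alloy steel: M = 0.762×10⁻³
  maraging steel: M = 0.731×10⁻³
  gray cast iron: M = 0.676×10⁻³
  brass: M = 0.559×10⁻³
Elm has the largest M.

elm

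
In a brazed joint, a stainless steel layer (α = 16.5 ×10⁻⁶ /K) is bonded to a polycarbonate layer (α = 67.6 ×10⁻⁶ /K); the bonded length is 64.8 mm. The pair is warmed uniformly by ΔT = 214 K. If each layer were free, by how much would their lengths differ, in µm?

Δα = |16.5 − 67.6|×10⁻⁶/K = 51.1×10⁻⁶/K.
ΔL_mismatch = Δα·L·ΔT = 51.1×10⁻⁶ × 64.8 mm × 214.0 K = 709 µm.

709 µm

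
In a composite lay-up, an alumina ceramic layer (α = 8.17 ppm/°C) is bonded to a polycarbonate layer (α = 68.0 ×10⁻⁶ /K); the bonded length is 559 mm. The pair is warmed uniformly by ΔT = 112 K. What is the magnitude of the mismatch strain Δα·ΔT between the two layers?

Δα = |8.17 − 68.0|×10⁻⁶/K = 59.8×10⁻⁶/K.
Mismatch strain = Δα·ΔT = 59.8×10⁻⁶ × 112.0 = 6.70×10⁻³.

6.70×10⁻³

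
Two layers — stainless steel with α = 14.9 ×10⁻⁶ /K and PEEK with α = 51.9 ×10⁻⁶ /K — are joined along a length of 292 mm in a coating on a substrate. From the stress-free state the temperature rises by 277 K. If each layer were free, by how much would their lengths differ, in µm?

2990 µm

Δα = |14.9 − 51.9|×10⁻⁶/K = 37.0×10⁻⁶/K.
ΔL_mismatch = Δα·L·ΔT = 37.0×10⁻⁶ × 292.0 mm × 277.0 K = 2990 µm.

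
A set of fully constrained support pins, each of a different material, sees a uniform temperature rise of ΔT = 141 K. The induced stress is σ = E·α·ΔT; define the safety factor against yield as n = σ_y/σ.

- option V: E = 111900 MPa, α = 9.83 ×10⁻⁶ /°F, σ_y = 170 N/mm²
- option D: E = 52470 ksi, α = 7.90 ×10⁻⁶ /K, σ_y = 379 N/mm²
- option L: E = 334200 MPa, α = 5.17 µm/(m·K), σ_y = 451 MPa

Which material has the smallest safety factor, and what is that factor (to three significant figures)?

option V, n = 0.609

Per material, after unit conversion:
  option V: E = 111.9, α = 17.7, σ_y = 170.0 → σ = 279 MPa, n = 0.609
  option D: E = 361.8, α = 7.90, σ_y = 379.0 → σ = 403 MPa, n = 0.941
  option L: E = 334.2, α = 5.17, σ_y = 451.0 → σ = 244 MPa, n = 1.85
Option V has the lowest safety factor, n = 0.609.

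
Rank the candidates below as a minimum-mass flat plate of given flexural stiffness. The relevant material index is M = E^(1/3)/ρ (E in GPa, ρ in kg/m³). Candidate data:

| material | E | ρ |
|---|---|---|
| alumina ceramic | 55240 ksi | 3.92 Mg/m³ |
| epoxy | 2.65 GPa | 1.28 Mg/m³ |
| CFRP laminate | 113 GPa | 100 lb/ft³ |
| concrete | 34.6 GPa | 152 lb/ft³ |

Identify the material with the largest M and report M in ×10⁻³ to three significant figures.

Normalizing units and computing the index:
  alumina ceramic: E = 380.9 GPa, ρ = 3920 kg/m³
  epoxy: E = 2.650 GPa, ρ = 1280 kg/m³
  CFRP laminate: E = 113.0 GPa, ρ = 1602 kg/m³
  concrete: E = 34.60 GPa, ρ = 2435 kg/m³
  CFRP laminate: M = 3.02×10⁻³
  alumina ceramic: M = 1.85×10⁻³
  concrete: M = 1.34×10⁻³
  epoxy: M = 1.08×10⁻³
CFRP laminate has the largest M.

CFRP laminate, M = 3.02×10⁻³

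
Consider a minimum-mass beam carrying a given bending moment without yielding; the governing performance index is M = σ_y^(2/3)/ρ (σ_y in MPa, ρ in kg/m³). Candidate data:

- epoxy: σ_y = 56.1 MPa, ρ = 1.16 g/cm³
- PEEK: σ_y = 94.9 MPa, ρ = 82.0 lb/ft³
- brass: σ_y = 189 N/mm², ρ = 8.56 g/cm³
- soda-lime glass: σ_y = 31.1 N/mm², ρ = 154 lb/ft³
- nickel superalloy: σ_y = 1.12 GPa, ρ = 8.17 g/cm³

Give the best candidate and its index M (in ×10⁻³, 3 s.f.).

PEEK, M = 15.8×10⁻³

In SI units:
  epoxy: σ_y = 56.10 MPa, ρ = 1160 kg/m³
  PEEK: σ_y = 94.90 MPa, ρ = 1314 kg/m³
  brass: σ_y = 189.0 MPa, ρ = 8560 kg/m³
  soda-lime glass: σ_y = 31.10 MPa, ρ = 2467 kg/m³
  nickel superalloy: σ_y = 1120 MPa, ρ = 8170 kg/m³
  PEEK: M = 15.8×10⁻³
  nickel superalloy: M = 13.2×10⁻³
  epoxy: M = 12.6×10⁻³
  soda-lime glass: M = 4.01×10⁻³
  brass: M = 3.85×10⁻³
The maximum is for PEEK.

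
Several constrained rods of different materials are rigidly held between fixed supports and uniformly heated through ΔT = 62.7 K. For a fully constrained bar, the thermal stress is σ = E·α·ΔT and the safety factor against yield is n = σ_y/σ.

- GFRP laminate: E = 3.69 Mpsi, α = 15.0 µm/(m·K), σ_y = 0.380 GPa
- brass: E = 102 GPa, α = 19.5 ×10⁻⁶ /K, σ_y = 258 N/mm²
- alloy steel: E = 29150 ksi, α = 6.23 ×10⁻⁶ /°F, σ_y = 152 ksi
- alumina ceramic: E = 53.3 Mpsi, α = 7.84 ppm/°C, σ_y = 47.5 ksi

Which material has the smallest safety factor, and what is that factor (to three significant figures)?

alumina ceramic, n = 1.81

In consistent units (E in GPa, α in ×10⁻⁶/K, σ_y in MPa):
  GFRP laminate: E = 25.44, α = 15.0, σ_y = 380.0 → σ = 23.9 MPa, n = 15.9
  brass: E = 102.0, α = 19.5, σ_y = 258.0 → σ = 125 MPa, n = 2.07
  alloy steel: E = 201.0, α = 11.2, σ_y = 1048 → σ = 141 MPa, n = 7.42
  alumina ceramic: E = 367.5, α = 7.84, σ_y = 327.5 → σ = 181 MPa, n = 1.81
The minimum is alumina ceramic at n = 1.81.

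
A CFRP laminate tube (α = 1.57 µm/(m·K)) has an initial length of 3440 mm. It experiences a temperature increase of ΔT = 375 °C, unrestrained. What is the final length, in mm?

3442.0 mm

ΔL = α·L₀·ΔT = 1.57×10⁻⁶ × 3440 mm × 375.0 K = 2.03 mm.
L = L₀ + ΔL = 3440 + 2.03 = 3442.0 mm.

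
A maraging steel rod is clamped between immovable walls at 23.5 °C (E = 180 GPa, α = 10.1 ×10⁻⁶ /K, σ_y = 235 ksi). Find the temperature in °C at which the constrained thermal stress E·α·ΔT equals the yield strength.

915 °C

σ_y = 235 ksi = 1620 MPa.
E·α·ΔT = 1620 MPa ⇒ ΔT = 1620 / (180.0×10³ × 10.1×10⁻⁶) = 891.2 K.
T = 23.5 + 891.2 = 914.7 °C.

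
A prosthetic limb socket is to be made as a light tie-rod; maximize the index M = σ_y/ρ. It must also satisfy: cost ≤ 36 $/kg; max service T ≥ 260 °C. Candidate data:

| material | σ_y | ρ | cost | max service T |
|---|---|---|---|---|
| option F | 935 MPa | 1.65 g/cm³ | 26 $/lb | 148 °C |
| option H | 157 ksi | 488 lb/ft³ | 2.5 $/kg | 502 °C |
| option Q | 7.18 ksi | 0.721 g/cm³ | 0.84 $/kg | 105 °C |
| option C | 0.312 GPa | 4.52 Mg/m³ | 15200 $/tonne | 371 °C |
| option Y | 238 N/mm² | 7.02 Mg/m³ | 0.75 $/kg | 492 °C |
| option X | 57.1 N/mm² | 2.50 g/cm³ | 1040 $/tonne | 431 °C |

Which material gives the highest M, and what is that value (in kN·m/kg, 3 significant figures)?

option H, M = 138 kN·m/kg

Screen on constraints: cost ≤ 36 $/kg; max service T ≥ 260 °C. Survivors: option H, option C, option Y, option X.
Putting every candidate on a common basis:
  option H: σ_y = 1082 MPa, ρ = 7817 kg/m³
  option C: σ_y = 312.0 MPa, ρ = 4520 kg/m³
  option Y: σ_y = 238.0 MPa, ρ = 7020 kg/m³
  option X: σ_y = 57.10 MPa, ρ = 2500 kg/m³
  option H: M = 138 kN·m/kg
  option C: M = 69.0 kN·m/kg
  option Y: M = 33.9 kN·m/kg
  option X: M = 22.8 kN·m/kg
Highest index: option H.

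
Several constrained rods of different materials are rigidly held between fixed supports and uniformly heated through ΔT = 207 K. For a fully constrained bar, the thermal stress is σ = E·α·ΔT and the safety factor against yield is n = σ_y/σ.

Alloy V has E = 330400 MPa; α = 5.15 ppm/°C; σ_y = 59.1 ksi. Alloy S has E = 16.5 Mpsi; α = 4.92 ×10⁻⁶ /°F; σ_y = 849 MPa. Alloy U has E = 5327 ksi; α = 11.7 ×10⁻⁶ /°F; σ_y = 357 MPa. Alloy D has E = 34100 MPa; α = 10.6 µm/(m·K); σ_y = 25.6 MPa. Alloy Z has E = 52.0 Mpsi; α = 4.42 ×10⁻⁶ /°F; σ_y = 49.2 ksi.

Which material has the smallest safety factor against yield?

alloy D

In consistent units (E in GPa, α in ×10⁻⁶/K, σ_y in MPa):
  alloy V: E = 330.4, α = 5.15, σ_y = 407.5 → σ = 352 MPa, n = 1.16
  alloy S: E = 113.8, α = 8.86, σ_y = 849.0 → σ = 209 MPa, n = 4.07
  alloy U: E = 36.73, α = 21.1, σ_y = 357.0 → σ = 160 MPa, n = 2.23
  alloy D: E = 34.10, α = 10.6, σ_y = 25.60 → σ = 74.8 MPa, n = 0.342
  alloy Z: E = 358.5, α = 7.96, σ_y = 339.2 → σ = 590 MPa, n = 0.575
Alloy D has the lowest safety factor, n = 0.342.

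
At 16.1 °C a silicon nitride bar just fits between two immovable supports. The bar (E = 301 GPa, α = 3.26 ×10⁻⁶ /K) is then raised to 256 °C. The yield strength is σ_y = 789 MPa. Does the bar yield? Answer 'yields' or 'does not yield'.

ΔT = 239.9 K. Constrained thermal stress σ = E·α·ΔT = 301.0×10³ MPa × 3.26×10⁻⁶ × 239.9 = 235 MPa (compressive).
Compare to σ_y = 789 MPa: σ < σ_y, so it does not yield.

does not yield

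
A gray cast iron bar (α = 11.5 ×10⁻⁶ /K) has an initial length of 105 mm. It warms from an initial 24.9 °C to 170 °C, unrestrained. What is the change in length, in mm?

ΔT = 170 − 24.9 = 145.1 K.
ΔL = α·L₀·ΔT = 11.5×10⁻⁶ × 105 mm × 145.1 K = 0.175 mm.

0.175 mm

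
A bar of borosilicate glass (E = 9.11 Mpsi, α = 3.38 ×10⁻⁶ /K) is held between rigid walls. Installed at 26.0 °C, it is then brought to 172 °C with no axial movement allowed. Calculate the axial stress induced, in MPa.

31.0 MPa

E = 9.11 Mpsi = 62.81 GPa.
ΔT = 146.0 K. Constrained thermal stress σ = E·α·ΔT = 62.81×10³ MPa × 3.38×10⁻⁶ × 146.0 = 31.0 MPa (compressive).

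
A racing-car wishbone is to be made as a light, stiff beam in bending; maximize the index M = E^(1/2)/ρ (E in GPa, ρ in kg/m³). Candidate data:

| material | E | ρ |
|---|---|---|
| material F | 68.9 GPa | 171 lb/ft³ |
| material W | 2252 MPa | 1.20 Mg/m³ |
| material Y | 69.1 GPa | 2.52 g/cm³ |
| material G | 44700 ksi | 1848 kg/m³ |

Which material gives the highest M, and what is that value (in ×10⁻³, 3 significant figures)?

material G, M = 9.50×10⁻³

Putting every candidate on a common basis:
  material F: E = 68.90 GPa, ρ = 2739 kg/m³
  material W: E = 2.252 GPa, ρ = 1200 kg/m³
  material Y: E = 69.10 GPa, ρ = 2520 kg/m³
  material G: E = 308.2 GPa, ρ = 1848 kg/m³
  material G: M = 9.50×10⁻³
  material Y: M = 3.30×10⁻³
  material F: M = 3.03×10⁻³
  material W: M = 1.25×10⁻³
Highest index: material G.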